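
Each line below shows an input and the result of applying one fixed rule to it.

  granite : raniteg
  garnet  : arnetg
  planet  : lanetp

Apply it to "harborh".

Rule — move the first character to the end.
For "harborh" the result is "arborhh".

arborhh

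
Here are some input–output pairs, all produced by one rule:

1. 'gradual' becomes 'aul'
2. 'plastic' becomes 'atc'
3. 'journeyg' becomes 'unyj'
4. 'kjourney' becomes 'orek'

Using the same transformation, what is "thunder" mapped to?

Looking at the pairs, the operation is to move the first character to the end, then keep every other character starting from the second (positions 2nd, 4th, 6th, ...).
On "thunder": the first step gives "hundert", and the second then gives "udr".
(Check on "journeyg": → "ourneygj" → "unyj" ✓)

udr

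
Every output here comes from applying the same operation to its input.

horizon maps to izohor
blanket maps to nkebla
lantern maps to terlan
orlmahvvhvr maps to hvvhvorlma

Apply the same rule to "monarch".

arcmon

Looking at the pairs, the operation is to delete the last character, then swap the front and back halves of the string.
For "monarch", step one produces "monarc"; step two turns that into "arcmon".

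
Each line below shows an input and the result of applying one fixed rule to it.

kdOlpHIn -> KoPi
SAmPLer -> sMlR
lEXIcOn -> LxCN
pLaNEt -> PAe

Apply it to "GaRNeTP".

In each case the input is transformed by: flip the case of every letter, then keep every other character starting from the first (positions 1st, 3rd, 5th, ...).
Starting from "GaRNeTP": after the first operation, "gArnEtp"; after the second, "grEp".

grEp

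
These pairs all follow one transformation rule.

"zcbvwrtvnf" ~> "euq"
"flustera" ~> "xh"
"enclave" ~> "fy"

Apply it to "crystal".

The rule is to keep one character in every 3, starting at position 3 (positions 3rd, 6th, 9th, ...), then shift every letter 3 places forward in the alphabet (wrapping around).
Applying that to "crystal" gives "bd".
(Check on "zcbvwrtvnf": → "brn" → "euq" ✓)

bd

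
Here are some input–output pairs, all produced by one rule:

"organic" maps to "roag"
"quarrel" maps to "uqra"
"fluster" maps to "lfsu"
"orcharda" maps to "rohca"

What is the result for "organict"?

roagn

The transformation: delete the last 3 characters, then swap each adjacent pair of characters (1↔2, 3↔4, ...).
"organict" → "organ" → "roagn".
(Check on "quarrel": → "quar" → "uqra" ✓)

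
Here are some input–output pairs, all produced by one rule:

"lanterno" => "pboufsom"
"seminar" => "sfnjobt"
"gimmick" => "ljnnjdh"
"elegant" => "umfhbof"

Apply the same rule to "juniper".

svojqfk

Each output is the input with this applied: shift every letter 1 place forward in the alphabet (wrapping around), then swap the first and last characters.
Working it through for "juniper": intermediate "kvojqfs", final "svojqfk".
(Check on "gimmick": → "hjnnjdl" → "ljnnjdh" ✓)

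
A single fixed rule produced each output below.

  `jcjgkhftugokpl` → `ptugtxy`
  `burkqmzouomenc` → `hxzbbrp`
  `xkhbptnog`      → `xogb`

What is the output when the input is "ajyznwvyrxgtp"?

wmjlkg

The transformation: shift every letter 13 places forward in the alphabet (wrapping around) — i.e. ROT13, then keep every other character starting from the second (positions 2nd, 4th, 6th, ...).
On "ajyznwvyrxgtp" that produces "wmjlkg".
(Check on "xkhbptnog": → "kxuocgabt" → "xogb" ✓)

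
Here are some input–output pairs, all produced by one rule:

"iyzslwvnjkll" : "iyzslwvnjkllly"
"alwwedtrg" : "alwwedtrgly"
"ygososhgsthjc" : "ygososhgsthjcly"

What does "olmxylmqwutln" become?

olmxylmqwutlnly

The pattern: append "ly".
On "olmxylmqwutln" that produces "olmxylmqwutlnly".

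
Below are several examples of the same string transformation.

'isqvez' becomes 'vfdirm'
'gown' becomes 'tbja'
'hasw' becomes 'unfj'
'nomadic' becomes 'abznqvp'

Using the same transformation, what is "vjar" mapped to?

The transformation: shift every letter 13 places forward in the alphabet (wrapping around) — i.e. ROT13.
Applying that to "vjar" gives "iwne".

iwne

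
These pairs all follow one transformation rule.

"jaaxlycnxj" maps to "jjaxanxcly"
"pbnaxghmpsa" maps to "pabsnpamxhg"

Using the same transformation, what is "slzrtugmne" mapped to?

Rule — take characters alternately from the front and the back (1st, last, 2nd, 2nd-last, ...).
So "slzrtugmne" becomes "selnzmrgtu".

selnzmrgtu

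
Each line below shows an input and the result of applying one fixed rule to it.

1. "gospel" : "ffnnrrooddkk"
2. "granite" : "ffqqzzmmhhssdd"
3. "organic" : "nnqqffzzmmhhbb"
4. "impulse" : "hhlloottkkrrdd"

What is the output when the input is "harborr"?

Looking at the pairs, the operation is to double every character, then shift every letter 1 place backward in the alphabet (wrapping around).
Starting from "harborr": after the first operation, "hhaarrbboorrrr"; after the second, "ggzzqqaannqqqq".
(Check on "impulse": → "iimmppuullssee" → "hhlloottkkrrdd" ✓)

ggzzqqaannqqqq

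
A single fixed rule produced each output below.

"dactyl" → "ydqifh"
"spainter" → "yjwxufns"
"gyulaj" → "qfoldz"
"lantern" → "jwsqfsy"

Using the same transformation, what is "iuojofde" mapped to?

Rule — move the last 3 characters to the front (rotate right by 3), then shift every letter 5 places forward in the alphabet (wrapping around).
On "iuojofde" that produces "kijnztot".

kijnztot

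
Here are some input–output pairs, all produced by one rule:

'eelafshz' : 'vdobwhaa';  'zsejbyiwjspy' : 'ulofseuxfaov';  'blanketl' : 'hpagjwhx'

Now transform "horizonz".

vjkvenkd

Looking at the pairs, the operation is to reverse the string, then shift every letter 4 places backward in the alphabet (wrapping around).
"horizonz" → "znoziroh" → "vjkvenkd".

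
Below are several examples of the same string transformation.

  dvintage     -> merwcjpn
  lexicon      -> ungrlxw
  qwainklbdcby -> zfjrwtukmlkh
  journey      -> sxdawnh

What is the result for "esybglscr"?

Looking at the pairs, the operation is to shift every letter 9 places forward in the alphabet (wrapping around).
For "esybglscr" the result is "nbhkpubla".

nbhkpubla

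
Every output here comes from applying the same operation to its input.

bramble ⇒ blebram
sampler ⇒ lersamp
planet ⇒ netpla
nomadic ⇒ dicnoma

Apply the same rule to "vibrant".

antvibr

The rule is to move the last 3 characters to the front (rotate right by 3).
On "vibrant" that produces "antvibr".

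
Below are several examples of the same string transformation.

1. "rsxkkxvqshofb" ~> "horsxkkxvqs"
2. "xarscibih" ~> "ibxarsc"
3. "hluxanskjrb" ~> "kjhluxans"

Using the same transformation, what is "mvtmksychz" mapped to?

The rule is to delete the last 2 characters, then move the last 2 characters to the front (rotate right by 2).
On "mvtmksychz": the first step gives "mvtmksyc", and the second then gives "ycmvtmks".
(Check on "rsxkkxvqshofb": → "rsxkkxvqsho" → "horsxkkxvqs" ✓)

ycmvtmks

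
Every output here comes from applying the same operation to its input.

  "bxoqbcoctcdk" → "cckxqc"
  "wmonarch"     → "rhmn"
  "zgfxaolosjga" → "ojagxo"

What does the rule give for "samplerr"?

The pattern: swap the front and back halves of the string, then keep every other character starting from the second (positions 2nd, 4th, 6th, ...).
On "samplerr": the first step gives "lerrsamp", and the second then gives "erap".

erap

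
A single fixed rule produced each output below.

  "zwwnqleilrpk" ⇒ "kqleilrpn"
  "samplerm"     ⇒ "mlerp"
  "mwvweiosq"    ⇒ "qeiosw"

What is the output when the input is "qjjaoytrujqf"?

The pattern: delete the first 3 characters, then swap the first and last characters.
Working it through for "qjjaoytrujqf": intermediate "aoytrujqf", final "foytrujqa".

foytrujqa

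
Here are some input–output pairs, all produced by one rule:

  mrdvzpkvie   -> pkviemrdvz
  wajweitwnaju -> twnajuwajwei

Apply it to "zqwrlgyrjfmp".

yrjfmpzqwrlg

Looking at the pairs, the operation is to swap the front and back halves of the string.
Applying that to "zqwrlgyrjfmp" gives "yrjfmpzqwrlg".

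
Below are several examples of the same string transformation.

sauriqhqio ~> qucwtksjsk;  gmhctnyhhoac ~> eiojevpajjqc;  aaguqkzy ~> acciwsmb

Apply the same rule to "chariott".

Looking at the pairs, the operation is to shift every letter 2 places forward in the alphabet (wrapping around), then move the last character to the front.
Starting from "chariott": after the first operation, "ejctkqvv"; after the second, "vejctkqv".

vejctkqv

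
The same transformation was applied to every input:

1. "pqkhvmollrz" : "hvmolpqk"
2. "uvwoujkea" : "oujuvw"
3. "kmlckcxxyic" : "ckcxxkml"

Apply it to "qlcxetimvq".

The rule is to delete the last 3 characters, then move the first 3 characters to the end (rotate left by 3).
Starting from "qlcxetimvq": after the first operation, "qlcxeti"; after the second, "xetiqlc".

xetiqlc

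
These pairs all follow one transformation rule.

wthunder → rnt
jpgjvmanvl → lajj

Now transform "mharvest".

tvh

Looking at the pairs, the operation is to reverse the string, then keep one character in every 3, starting at position 1 (positions 1st, 4th, 7th, ...).
Working it through for "mharvest": intermediate "tsevrahm", final "tvh".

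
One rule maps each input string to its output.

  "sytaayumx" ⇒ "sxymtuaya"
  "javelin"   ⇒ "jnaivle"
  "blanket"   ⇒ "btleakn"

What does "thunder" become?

trheudn

Looking at the pairs, the operation is to take characters alternately from the front and the back (1st, last, 2nd, 2nd-last, ...).
For "thunder" the result is "trheudn".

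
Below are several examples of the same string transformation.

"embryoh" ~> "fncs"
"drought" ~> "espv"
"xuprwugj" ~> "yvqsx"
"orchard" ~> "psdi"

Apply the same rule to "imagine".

jnbh

Looking at the pairs, the operation is to delete the last 3 characters, then shift every letter 1 place forward in the alphabet (wrapping around).
Working it through for "imagine": intermediate "imag", final "jnbh".
(Check on "embryoh": → "embr" → "fncs" ✓)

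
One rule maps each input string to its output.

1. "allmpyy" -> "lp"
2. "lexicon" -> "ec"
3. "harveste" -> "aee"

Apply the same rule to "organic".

rn

The transformation: keep one character in every 3, starting at position 2 (positions 2nd, 5th, 8th, ...).
Applying that to "organic" gives "rn".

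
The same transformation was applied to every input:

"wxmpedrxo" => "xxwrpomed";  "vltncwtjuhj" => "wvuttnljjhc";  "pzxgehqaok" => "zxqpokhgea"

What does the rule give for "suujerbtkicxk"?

Each output is the input with this applied: sort the characters into reverse alphabetical order.
For "suujerbtkicxk" the result is "xuutsrkkjiecb".

xuutsrkkjiecb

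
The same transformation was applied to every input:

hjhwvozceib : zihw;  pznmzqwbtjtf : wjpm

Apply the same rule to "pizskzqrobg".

qbps

The pattern: keep one character in every 3, starting at position 1 (positions 1st, 4th, 7th, ...), then swap the front and back halves of the string.
Starting from "pizskzqrobg": after the first operation, "psqb"; after the second, "qbps".
(Check on "hjhwvozceib": → "hwzi" → "zihw" ✓)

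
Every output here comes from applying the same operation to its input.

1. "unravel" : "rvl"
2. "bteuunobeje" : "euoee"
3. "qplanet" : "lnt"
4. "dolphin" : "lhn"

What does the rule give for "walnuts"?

lus

The pattern: keep every other character starting from the first (positions 1st, 3rd, 5th, ...), then delete the first character.
Applying both steps to "walnuts": "wlus", then "lus".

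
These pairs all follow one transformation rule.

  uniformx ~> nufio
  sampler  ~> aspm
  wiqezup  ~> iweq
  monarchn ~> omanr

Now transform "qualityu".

uqlai

What's happening: delete the last 3 characters, then swap each adjacent pair of characters (1↔2, 3↔4, ...).
"qualityu" → "quali" → "uqlai".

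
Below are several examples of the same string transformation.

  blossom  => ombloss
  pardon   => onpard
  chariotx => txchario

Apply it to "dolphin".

The rule is to move the last 2 characters to the front (rotate right by 2).
For "dolphin" the result is "indolph".

indolph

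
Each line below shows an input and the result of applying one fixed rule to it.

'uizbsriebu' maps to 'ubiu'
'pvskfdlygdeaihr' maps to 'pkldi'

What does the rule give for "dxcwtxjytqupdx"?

dwjqd

The rule is to keep one character in every 3, starting at position 1 (positions 1st, 4th, 7th, ...).
On "dxcwtxjytqupdx" that produces "dwjqd".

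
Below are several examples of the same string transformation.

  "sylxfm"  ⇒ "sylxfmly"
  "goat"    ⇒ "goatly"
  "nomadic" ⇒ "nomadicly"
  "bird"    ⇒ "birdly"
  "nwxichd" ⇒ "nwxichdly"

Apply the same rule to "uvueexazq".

The pattern: append "ly".
So "uvueexazq" becomes "uvueexazqly".

uvueexazqly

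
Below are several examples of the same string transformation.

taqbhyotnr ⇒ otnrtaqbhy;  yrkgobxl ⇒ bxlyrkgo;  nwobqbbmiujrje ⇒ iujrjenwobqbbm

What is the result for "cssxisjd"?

The transformation: swap the front and back halves of the string, then move the first character to the end.
Working it through for "cssxisjd": intermediate "isjdcssx", final "sjdcssxi".
(Check on "nwobqbbmiujrje": → "miujrjenwobqbb" → "iujrjenwobqbbm" ✓)

sjdcssxi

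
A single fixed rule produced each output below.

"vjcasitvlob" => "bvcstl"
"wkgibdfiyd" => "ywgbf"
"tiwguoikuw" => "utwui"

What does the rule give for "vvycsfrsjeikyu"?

Rule — keep every other character starting from the first (positions 1st, 3rd, 5th, ...), then move the last character to the front.
Applying both steps to "vvycsfrsjeikyu": "vysrjiy", then "yvysrji".

yvysrji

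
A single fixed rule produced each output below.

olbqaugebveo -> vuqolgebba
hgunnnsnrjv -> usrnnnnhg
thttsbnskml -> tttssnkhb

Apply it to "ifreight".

The pattern: delete the last 2 characters, then sort the characters into reverse alphabetical order.
"ifreight" → "riigfe".

riigfe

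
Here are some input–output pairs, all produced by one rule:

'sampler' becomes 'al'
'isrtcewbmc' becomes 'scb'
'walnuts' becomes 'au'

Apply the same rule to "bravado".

ra

The pattern: keep one character in every 3, starting at position 2 (positions 2nd, 5th, 8th, ...).
Applying that to "bravado" gives "ra".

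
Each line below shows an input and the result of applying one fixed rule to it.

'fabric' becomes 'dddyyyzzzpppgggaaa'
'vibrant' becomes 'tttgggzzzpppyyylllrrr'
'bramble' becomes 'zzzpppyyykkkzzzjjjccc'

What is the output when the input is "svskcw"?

qqqtttqqqiiiaaauuu

The transformation: shift every letter 2 places backward in the alphabet (wrapping around), then repeat every character 3 times.
For "svskcw", step one produces "qtqiau"; step two turns that into "qqqtttqqqiiiaaauuu".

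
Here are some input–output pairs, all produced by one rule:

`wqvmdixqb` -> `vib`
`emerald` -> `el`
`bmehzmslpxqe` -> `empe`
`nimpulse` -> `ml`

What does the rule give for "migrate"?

gt

Each output is the input with this applied: keep one character in every 3, starting at position 3 (positions 3rd, 6th, 9th, ...).
So "migrate" becomes "gt".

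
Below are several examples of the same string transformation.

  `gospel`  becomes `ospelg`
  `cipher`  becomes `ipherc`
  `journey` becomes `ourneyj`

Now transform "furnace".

What's happening: move the first character to the end.
"furnace" → "urnacef".

urnacef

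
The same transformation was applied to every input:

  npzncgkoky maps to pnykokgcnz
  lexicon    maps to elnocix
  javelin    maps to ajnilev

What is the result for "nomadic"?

In each case the input is transformed by: move the first 2 characters to the end (rotate left by 2), then reverse the string.
Working it through for "nomadic": intermediate "madicno", final "oncidam".
(Check on "javelin": → "velinja" → "ajnilev" ✓)

oncidam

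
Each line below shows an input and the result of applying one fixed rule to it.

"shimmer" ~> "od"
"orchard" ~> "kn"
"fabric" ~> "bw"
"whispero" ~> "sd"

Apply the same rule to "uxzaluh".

qt

Rule — shift every letter 4 places backward in the alphabet (wrapping around), then keep only the first 2 characters.
For "uxzaluh" the result is "qt".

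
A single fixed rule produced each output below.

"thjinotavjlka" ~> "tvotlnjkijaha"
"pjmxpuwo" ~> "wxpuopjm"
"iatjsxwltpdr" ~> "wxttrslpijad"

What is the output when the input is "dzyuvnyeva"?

yzvyuvenad

Each output is the input with this applied: sort the characters into reverse alphabetical order, then swap each adjacent pair of characters (1↔2, 3↔4, ...).
On "dzyuvnyeva": the first step gives "zyyvvuneda", and the second then gives "yzvyuvenad".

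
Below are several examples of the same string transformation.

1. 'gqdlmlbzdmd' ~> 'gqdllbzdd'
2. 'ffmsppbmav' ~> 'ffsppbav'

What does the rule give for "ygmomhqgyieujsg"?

Rule — remove every "m".
Applying that to "ygmomhqgyieujsg" gives "ygohqgyieujsg".

ygohqgyieujsg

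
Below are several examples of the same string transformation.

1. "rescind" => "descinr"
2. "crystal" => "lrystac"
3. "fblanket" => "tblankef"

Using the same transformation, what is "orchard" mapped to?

The pattern: swap the first and last characters.
For "orchard" the result is "drcharo".

drcharo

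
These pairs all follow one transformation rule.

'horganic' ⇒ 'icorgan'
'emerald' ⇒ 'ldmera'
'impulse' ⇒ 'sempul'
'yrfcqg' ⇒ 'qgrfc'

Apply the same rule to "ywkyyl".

ylwky

What's happening: delete the first character, then move the last 2 characters to the front (rotate right by 2).
So "ywkyyl" becomes "ylwky".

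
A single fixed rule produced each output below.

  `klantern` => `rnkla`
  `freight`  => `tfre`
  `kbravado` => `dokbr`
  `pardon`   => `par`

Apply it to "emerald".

The pattern: move the first 3 characters to the end (rotate left by 3), then delete the first 3 characters.
Starting from "emerald": after the first operation, "raldeme"; after the second, "deme".

deme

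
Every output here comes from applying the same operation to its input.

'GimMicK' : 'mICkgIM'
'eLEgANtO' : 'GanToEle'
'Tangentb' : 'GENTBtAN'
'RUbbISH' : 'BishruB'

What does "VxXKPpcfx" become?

kpPCFXvXx

Looking at the pairs, the operation is to move the first 3 characters to the end (rotate left by 3), then flip the case of every letter.
For "VxXKPpcfx", step one produces "KPpcfxVxX"; step two turns that into "kpPCFXvXx".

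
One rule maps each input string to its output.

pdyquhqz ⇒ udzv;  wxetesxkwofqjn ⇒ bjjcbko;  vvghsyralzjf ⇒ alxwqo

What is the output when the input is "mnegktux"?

rjpz

The rule is to keep every other character starting from the first (positions 1st, 3rd, 5th, ...), then shift every letter 5 places forward in the alphabet (wrapping around).
For "mnegktux", step one produces "meku"; step two turns that into "rjpz".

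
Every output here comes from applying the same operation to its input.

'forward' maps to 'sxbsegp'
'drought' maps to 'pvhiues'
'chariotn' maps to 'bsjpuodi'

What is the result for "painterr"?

In each case the input is transformed by: shift every letter 1 place forward in the alphabet (wrapping around), then move the first 2 characters to the end (rotate left by 2).
Starting from "painterr": after the first operation, "qbjoufss"; after the second, "joufssqb".

joufssqb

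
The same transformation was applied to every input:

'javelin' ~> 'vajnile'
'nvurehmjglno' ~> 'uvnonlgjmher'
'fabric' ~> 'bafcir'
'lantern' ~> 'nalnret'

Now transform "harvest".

rahtsev

Looking at the pairs, the operation is to move the first 3 characters to the end (rotate left by 3), then reverse the string.
Applying both steps to "harvest": "vesthar", then "rahtsev".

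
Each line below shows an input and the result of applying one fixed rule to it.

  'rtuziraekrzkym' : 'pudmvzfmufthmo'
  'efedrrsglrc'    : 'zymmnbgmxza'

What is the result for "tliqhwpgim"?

The rule is to shift every letter 5 places backward in the alphabet (wrapping around), then move the first 2 characters to the end (rotate left by 2).
Starting from "tliqhwpgim": after the first operation, "ogdlcrkbdh"; after the second, "dlcrkbdhog".

dlcrkbdhog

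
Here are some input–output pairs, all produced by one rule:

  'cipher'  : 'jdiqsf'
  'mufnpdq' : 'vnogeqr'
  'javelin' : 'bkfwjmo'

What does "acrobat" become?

Looking at the pairs, the operation is to swap each adjacent pair of characters (1↔2, 3↔4, ...), then shift every letter 1 place forward in the alphabet (wrapping around).
On "acrobat": the first step gives "caorabt", and the second then gives "dbpsbcu".

dbpsbcu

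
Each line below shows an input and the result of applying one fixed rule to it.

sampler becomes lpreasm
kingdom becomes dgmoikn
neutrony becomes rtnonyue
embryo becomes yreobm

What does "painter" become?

tnreapi

Looking at the pairs, the operation is to move the first 3 characters to the end (rotate left by 3), then swap each adjacent pair of characters (1↔2, 3↔4, ...).
On "painter": the first step gives "nterpai", and the second then gives "tnreapi".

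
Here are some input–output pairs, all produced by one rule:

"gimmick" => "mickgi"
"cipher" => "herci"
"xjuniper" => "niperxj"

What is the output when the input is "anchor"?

horan

What's happening: move the first 2 characters to the end (rotate left by 2), then delete the first character.
Starting from "anchor": after the first operation, "choran"; after the second, "horan".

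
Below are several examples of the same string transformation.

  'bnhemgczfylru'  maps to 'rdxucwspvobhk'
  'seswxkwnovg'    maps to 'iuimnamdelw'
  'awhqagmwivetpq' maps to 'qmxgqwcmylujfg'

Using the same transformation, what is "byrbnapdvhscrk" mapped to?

Rule — shift every letter 10 places backward in the alphabet (wrapping around).
Doing the same to "byrbnapdvhscrk": "rohrdqftlxisha".

rohrdqftlxisha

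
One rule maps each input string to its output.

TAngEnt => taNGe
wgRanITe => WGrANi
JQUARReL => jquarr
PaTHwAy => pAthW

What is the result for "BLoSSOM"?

blOss

The rule is to flip the case of every letter, then delete the last 2 characters.
Working it through for "BLoSSOM": intermediate "blOssom", final "blOss".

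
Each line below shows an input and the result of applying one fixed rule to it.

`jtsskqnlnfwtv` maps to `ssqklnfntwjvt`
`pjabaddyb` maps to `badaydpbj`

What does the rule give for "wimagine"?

amigeniw

In each case the input is transformed by: move the first 2 characters to the end (rotate left by 2), then swap each adjacent pair of characters (1↔2, 3↔4, ...).
Applying both steps to "wimagine": "maginewi", then "amigeniw".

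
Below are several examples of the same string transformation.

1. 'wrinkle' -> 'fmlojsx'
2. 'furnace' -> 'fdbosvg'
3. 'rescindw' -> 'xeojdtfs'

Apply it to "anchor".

spidob

The transformation: reverse the string, then shift every letter 1 place forward in the alphabet (wrapping around).
For "anchor", step one produces "rohcna"; step two turns that into "spidob".
(Check on "rescindw": → "wdnicser" → "xeojdtfs" ✓)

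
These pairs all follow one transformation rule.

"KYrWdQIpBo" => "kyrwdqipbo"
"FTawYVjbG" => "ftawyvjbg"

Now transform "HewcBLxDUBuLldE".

hewcblxdubullde

The rule is to convert every letter to lowercase.
"HewcBLxDUBuLldE" → "hewcblxdubullde".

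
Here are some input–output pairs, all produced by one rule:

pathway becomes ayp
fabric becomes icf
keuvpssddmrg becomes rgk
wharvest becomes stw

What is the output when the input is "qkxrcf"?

In each case the input is transformed by: move the first character to the end, then keep only the last 3 characters.
"qkxrcf" → "kxrcfq" → "cfq".
(Check on "pathway": → "athwayp" → "ayp" ✓)

cfq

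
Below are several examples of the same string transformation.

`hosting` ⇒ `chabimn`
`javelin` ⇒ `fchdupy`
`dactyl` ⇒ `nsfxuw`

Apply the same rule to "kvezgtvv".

Each output is the input with this applied: shift every letter 6 places backward in the alphabet (wrapping around), then move the last 3 characters to the front (rotate right by 3).
On "kvezgtvv": the first step gives "epytanpp", and the second then gives "nppepyta".

nppepyta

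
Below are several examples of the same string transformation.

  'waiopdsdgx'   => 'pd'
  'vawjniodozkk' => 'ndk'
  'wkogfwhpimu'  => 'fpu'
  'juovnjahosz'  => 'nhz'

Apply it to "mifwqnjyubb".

Rule — delete the first 3 characters, then keep one character in every 3, starting at position 2 (positions 2nd, 5th, 8th, ...).
Starting from "mifwqnjyubb": after the first operation, "wqnjyubb"; after the second, "qyb".
(Check on "vawjniodozkk": → "jniodozkk" → "ndk" ✓)

qyb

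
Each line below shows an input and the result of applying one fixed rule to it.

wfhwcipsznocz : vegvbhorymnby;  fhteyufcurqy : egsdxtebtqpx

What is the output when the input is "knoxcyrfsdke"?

The pattern: shift every letter 1 place backward in the alphabet (wrapping around).
Applying that to "knoxcyrfsdke" gives "jmnwbxqercjd".

jmnwbxqercjd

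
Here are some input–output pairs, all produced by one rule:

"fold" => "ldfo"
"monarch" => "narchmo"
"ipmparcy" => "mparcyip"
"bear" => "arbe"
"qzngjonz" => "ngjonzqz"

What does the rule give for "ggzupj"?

zupjgg

The pattern: move the first 2 characters to the end (rotate left by 2).
On "ggzupj" that produces "zupjgg".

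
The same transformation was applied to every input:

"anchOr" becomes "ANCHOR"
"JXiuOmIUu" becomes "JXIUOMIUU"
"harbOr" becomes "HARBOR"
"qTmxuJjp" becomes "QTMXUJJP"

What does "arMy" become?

In each case the input is transformed by: convert every letter to uppercase.
"arMy" → "ARMY".

ARMY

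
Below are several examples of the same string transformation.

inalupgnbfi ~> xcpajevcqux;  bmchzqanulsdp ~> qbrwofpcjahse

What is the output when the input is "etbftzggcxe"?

What's happening: shift every letter 11 places backward in the alphabet (wrapping around).
Applying that to "etbftzggcxe" gives "tiquiovvrmt".

tiquiovvrmt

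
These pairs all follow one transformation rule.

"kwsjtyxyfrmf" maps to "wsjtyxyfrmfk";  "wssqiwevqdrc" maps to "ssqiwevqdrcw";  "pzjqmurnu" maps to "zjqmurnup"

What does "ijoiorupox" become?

joiorupoxi

The pattern: move the first character to the end.
On "ijoiorupox" that produces "joiorupoxi".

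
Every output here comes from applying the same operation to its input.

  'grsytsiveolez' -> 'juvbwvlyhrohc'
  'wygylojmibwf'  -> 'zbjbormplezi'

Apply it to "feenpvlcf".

What's happening: shift every letter 3 places forward in the alphabet (wrapping around).
"feenpvlcf" → "ihhqsyofi".

ihhqsyofi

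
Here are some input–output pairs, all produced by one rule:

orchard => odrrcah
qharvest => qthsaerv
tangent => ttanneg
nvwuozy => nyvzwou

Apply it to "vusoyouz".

Each output is the input with this applied: take characters alternately from the front and the back (1st, last, 2nd, 2nd-last, ...).
"vusoyouz" → "vzuusooy".

vzuusooy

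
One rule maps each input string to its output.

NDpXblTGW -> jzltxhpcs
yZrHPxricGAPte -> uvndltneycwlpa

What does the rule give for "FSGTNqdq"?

Rule — shift every letter 4 places backward in the alphabet (wrapping around), then convert every letter to lowercase.
For "FSGTNqdq" the result is "bocpjmzm".
(Check on "NDpXblTGW": → "JZlTxhPCS" → "jzltxhpcs" ✓)

bocpjmzm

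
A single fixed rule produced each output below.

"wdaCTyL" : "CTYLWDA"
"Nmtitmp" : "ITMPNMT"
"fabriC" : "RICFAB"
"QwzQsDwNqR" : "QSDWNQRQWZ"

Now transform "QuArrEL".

RRELQUA

What's happening: move the first 3 characters to the end (rotate left by 3), then convert every letter to uppercase.
Starting from "QuArrEL": after the first operation, "rrELQuA"; after the second, "RRELQUA".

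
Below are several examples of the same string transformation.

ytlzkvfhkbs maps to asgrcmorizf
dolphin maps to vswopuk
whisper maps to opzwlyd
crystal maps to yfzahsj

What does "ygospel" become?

nvzwlsf

What's happening: shift every letter 7 places forward in the alphabet (wrapping around), then move the first character to the end.
So "ygospel" becomes "nvzwlsf".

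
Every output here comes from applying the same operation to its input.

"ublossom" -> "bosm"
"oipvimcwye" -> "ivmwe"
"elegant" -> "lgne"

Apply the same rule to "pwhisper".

The transformation: move the first character to the end, then keep every other character starting from the first (positions 1st, 3rd, 5th, ...).
"pwhisper" → "whisperp" → "wipr".

wipr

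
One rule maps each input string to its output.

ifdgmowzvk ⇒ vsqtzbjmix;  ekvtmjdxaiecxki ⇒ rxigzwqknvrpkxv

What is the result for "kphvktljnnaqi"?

xcuixgywaandv

Each output is the input with this applied: shift every letter 13 places forward in the alphabet (wrapping around) — i.e. ROT13.
Doing the same to "kphvktljnnaqi": "xcuixgywaandv".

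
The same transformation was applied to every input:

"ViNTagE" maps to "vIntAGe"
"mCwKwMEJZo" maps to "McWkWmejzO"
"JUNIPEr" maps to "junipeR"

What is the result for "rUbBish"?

RuBbISH

In each case the input is transformed by: flip the case of every letter.
On "rUbBish" that produces "RuBbISH".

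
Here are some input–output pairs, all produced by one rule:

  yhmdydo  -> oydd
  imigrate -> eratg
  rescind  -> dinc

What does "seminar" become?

rnai

Rule — delete the first 3 characters, then swap the first and last characters.
For "seminar" the result is "rnai".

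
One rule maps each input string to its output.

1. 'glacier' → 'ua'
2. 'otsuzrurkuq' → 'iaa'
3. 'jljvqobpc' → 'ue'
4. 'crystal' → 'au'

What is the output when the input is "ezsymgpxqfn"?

Looking at the pairs, the operation is to shift every letter 9 places forward in the alphabet (wrapping around), then keep only the vowels.
Working it through for "ezsymgpxqfn": intermediate "nibhvpygzow", final "io".
(Check on "crystal": → "lahbcju" → "au" ✓)

io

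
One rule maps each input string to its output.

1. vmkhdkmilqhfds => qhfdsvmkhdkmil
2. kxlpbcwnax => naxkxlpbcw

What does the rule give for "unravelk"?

lkunrave

The rule is to swap the front and back halves of the string, then move the first 2 characters to the end (rotate left by 2).
"unravelk" → "velkunra" → "lkunrave".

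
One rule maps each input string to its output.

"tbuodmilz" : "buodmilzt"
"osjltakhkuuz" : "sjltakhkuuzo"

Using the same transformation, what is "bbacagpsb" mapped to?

In each case the input is transformed by: move the first character to the end.
On "bbacagpsb" that produces "bacagpsbb".

bacagpsbb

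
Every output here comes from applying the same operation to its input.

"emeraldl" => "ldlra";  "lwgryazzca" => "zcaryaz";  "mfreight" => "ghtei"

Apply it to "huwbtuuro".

urobtu

The pattern: delete the first 3 characters, then move the last 3 characters to the front (rotate right by 3).
So "huwbtuuro" becomes "urobtu".
(Check on "lwgryazzca": → "ryazzca" → "zcaryaz" ✓)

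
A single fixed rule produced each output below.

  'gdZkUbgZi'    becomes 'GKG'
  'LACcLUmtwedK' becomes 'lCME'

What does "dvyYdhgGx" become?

The rule is to flip the case of every letter, then keep one character in every 3, starting at position 1 (positions 1st, 4th, 7th, ...).
"dvyYdhgGx" → "DVYyDHGgX" → "DyG".
(Check on "LACcLUmtwedK": → "lacCluMTWEDk" → "lCME" ✓)

DyG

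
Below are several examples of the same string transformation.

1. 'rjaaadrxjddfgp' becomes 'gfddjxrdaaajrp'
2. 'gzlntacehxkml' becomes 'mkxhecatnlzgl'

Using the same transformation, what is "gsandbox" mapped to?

Looking at the pairs, the operation is to reverse the string, then move the first character to the end.
On "gsandbox": the first step gives "xobdnasg", and the second then gives "obdnasgx".

obdnasgx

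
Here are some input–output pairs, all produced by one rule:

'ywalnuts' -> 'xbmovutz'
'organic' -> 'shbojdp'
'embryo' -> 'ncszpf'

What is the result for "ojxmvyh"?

kynwzip

Each output is the input with this applied: move the first character to the end, then shift every letter 1 place forward in the alphabet (wrapping around).
Working it through for "ojxmvyh": intermediate "jxmvyho", final "kynwzip".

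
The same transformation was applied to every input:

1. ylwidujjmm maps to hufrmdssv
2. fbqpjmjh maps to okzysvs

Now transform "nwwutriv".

Each output is the input with this applied: shift every letter 9 places forward in the alphabet (wrapping around), then delete the last character.
For "nwwutriv" the result is "wffdcar".

wffdcar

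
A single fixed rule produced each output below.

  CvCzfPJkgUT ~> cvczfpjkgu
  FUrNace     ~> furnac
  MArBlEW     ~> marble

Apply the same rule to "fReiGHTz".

The rule is to delete the last character, then convert every letter to lowercase.
Applying both steps to "fReiGHTz": "fReiGHT", then "freight".

freight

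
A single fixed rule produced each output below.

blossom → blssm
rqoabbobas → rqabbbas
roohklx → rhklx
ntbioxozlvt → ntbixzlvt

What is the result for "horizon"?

Looking at the pairs, the operation is to remove every "o".
For "horizon" the result is "hrizn".

hrizn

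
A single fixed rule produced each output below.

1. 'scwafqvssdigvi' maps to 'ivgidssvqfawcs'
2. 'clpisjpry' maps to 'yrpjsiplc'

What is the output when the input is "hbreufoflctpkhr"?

The pattern: reverse the string.
On "hbreufoflctpkhr" that produces "rhkptclfofuerbh".

rhkptclfofuerbh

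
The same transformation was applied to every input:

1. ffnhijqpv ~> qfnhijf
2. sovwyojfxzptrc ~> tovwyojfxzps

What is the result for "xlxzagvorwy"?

In each case the input is transformed by: delete the last 2 characters, then swap the first and last characters.
On "xlxzagvorwy": the first step gives "xlxzagvor", and the second then gives "rlxzagvox".

rlxzagvox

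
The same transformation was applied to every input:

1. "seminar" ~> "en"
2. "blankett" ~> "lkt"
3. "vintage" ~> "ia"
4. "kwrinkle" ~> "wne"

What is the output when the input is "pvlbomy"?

The pattern: keep one character in every 3, starting at position 2 (positions 2nd, 5th, 8th, ...).
Doing the same to "pvlbomy": "vo".

vo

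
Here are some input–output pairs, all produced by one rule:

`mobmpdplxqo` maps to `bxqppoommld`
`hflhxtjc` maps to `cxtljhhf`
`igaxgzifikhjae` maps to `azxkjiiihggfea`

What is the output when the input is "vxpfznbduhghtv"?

bzxvvutpnhhgfd

Rule — sort the characters into reverse alphabetical order, then move the last character to the front.
Starting from "vxpfznbduhghtv": after the first operation, "zxvvutpnhhgfdb"; after the second, "bzxvvutpnhhgfd".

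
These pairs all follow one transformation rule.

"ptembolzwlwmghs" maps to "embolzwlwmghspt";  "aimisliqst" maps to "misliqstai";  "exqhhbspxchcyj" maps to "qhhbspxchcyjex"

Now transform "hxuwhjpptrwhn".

uwhjpptrwhnhx

Each output is the input with this applied: move the first 2 characters to the end (rotate left by 2).
Doing the same to "hxuwhjpptrwhn": "uwhjpptrwhnhx".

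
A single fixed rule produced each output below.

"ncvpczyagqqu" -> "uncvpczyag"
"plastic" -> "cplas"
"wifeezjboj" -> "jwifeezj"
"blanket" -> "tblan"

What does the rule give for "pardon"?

npar

Rule — move the last 3 characters to the front (rotate right by 3), then delete the first 2 characters.
Doing the same to "pardon": "npar".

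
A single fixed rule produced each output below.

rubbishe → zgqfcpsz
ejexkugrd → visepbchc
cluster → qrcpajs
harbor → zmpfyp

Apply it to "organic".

Each output is the input with this applied: move the first 3 characters to the end (rotate left by 3), then shift every letter 2 places backward in the alphabet (wrapping around).
For "organic", step one produces "anicorg"; step two turns that into "ylgampe".

ylgampe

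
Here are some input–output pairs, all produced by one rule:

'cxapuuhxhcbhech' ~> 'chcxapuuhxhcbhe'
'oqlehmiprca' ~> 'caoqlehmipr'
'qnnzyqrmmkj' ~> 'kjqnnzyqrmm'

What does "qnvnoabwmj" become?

mjqnvnoabw

The rule is to move the last 2 characters to the front (rotate right by 2).
For "qnvnoabwmj" the result is "mjqnvnoabw".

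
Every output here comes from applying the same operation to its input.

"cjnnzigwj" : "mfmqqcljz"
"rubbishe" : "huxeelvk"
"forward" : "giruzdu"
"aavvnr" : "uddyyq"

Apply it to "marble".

hpdueo

Each output is the input with this applied: move the last character to the front, then shift every letter 3 places forward in the alphabet (wrapping around).
So "marble" becomes "hpdueo".
(Check on "forward": → "dforwar" → "giruzdu" ✓)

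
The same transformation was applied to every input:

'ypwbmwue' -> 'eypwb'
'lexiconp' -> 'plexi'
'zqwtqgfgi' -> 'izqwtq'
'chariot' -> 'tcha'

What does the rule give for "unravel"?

lunr

The rule is to move the last character to the front, then delete the last 3 characters.
Starting from "unravel": after the first operation, "lunrave"; after the second, "lunr".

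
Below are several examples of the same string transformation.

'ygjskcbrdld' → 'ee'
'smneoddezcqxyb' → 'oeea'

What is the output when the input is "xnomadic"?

oe

What's happening: shift every letter 1 place forward in the alphabet (wrapping around), then keep only the vowels.
For "xnomadic" the result is "oe".
(Check on "ygjskcbrdld": → "zhktldcseme" → "ee" ✓)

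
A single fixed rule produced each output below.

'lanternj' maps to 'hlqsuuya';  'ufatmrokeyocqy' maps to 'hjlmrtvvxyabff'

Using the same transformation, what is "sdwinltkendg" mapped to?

kklnprsuuzad

In each case the input is transformed by: sort the characters into alphabetical order, then shift every letter 7 places forward in the alphabet (wrapping around).
Starting from "sdwinltkendg": after the first operation, "ddegiklnnstw"; after the second, "kklnprsuuzad".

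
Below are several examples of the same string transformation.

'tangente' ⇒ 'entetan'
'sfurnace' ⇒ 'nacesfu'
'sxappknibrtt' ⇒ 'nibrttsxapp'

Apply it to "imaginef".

Rule — swap the front and back halves of the string, then delete the last character.
So "imaginef" becomes "inefima".

inefima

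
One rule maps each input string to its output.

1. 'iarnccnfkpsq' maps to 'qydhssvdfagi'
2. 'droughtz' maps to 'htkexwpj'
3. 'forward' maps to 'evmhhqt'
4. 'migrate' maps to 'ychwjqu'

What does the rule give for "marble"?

qcrhub

The transformation: shift every letter 10 places backward in the alphabet (wrapping around), then swap each adjacent pair of characters (1↔2, 3↔4, ...).
Applying both steps to "marble": "cqhrbu", then "qcrhub".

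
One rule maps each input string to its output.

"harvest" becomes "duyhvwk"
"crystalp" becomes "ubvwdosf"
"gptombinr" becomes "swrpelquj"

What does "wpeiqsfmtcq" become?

shltvipwftz

What's happening: move the first character to the end, then shift every letter 3 places forward in the alphabet (wrapping around).
Working it through for "wpeiqsfmtcq": intermediate "peiqsfmtcqw", final "shltvipwftz".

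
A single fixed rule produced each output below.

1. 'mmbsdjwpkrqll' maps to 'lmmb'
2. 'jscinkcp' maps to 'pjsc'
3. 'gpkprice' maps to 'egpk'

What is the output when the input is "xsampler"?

The rule is to move the last character to the front, then keep only the first 4 characters.
"xsampler" → "rxsample" → "rxsa".

rxsa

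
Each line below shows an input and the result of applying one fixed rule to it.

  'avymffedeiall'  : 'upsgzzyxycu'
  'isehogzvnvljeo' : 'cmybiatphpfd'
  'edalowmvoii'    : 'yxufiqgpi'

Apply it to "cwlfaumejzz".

wqfzuogyd

The pattern: delete the last 2 characters, then shift every letter 6 places backward in the alphabet (wrapping around).
Applying both steps to "cwlfaumejzz": "cwlfaumej", then "wqfzuogyd".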